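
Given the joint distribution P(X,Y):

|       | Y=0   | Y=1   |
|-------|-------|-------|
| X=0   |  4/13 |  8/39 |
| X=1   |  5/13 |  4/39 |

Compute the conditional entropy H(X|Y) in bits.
0.9687 bits

H(X|Y) = H(X,Y) - H(Y)

H(X,Y) = -Σ_{x,y} P(x,y) log₂ P(x,y). Per-cell terms -P(x,y)·log₂P(x,y):
  X=0: 0.5232, 0.4688
  X=1: 0.5302, 0.3370
Sum of the 4 terms: H(X,Y) = 1.8592 bits

Marginal of Y (column sums):
  P(Y=0) = 4/13 + 5/13 = 9/13
  P(Y=1) = 8/39 + 4/39 = 4/13
H(Y) = -[(9/13)·log₂(9/13) + (4/13)·log₂(4/13)]
  = 0.3673 + 0.5232 = 0.8905 bits

H(X|Y) = H(X,Y) - H(Y) = 1.8592 - 0.8905 = 0.9687 bits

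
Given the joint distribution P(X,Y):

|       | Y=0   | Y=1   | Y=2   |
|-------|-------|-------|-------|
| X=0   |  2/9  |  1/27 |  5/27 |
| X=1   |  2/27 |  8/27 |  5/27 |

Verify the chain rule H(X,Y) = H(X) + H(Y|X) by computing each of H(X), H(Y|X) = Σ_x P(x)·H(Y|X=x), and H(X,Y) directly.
H(X) = 0.9911 bits, H(Y|X) = 1.3664 bits, H(X,Y) = 2.3575 bits

Marginal of X (row sums):
  P(X=0) = 2/9 + 1/27 + 5/27 = 4/9
  P(X=1) = 2/27 + 8/27 + 5/27 = 5/9
H(X) = -[(4/9)·log₂(4/9) + (5/9)·log₂(5/9)]
  = 0.51997 + 0.47111 = 0.9911 bits

H(Y|X) = Σ_x P(x)·H(Y|X=x):
  X=0: P(X=0) = 4/9, P(Y|X=0) = (1/2, 1/12, 5/12) → H(Y|X=0) = 1.32501
  X=1: P(X=1) = 5/9, P(Y|X=1) = (2/15, 8/15, 1/3) → H(Y|X=1) = 1.39958
H(Y|X) = (4/9)·1.32501 + (5/9)·1.39958 = 1.3664 bits

H(X,Y) = -Σ_{x,y} P(x,y) log₂ P(x,y). Per-cell terms -P(x,y)·log₂P(x,y):
  X=0: 0.48221, 0.17611, 0.45055
  X=1: 0.27814, 0.51997, 0.45055
Sum of the 6 terms: H(X,Y) = 2.3575 bits

Chain rule check:
  H(X) + H(Y|X) = 0.9911 + 1.3664 = 2.3575 bits
  H(X,Y) = 2.3575 bits
✓ Chain rule verified.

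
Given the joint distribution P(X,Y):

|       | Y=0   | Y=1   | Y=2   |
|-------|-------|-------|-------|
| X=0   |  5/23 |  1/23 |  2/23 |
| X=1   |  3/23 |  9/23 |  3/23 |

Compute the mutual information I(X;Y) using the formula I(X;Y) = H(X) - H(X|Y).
0.1851 bits

I(X;Y) = H(X) - H(X|Y)

Marginal of X (row sums):
  P(X=0) = 5/23 + 1/23 + 2/23 = 8/23
  P(X=1) = 3/23 + 9/23 + 3/23 = 15/23
H(X) = -[(8/23)·log₂(8/23) + (15/23)·log₂(15/23)]
  = 0.5299 + 0.4022 = 0.9321 bits

Marginal of Y (column sums):
  P(Y=0) = 5/23 + 3/23 = 8/23
  P(Y=1) = 1/23 + 9/23 = 10/23
  P(Y=2) = 2/23 + 3/23 = 5/23
H(X|Y) = Σ_y P(y)·H(X|Y=y):
  Y=0: P(Y=0) = 8/23, P(X|Y=0) = (5/8, 3/8) → H(X|Y=0) = 0.9544
  Y=1: P(Y=1) = 10/23, P(X|Y=1) = (1/10, 9/10) → H(X|Y=1) = 0.4690
  Y=2: P(Y=2) = 5/23, P(X|Y=2) = (2/5, 3/5) → H(X|Y=2) = 0.9710
H(X|Y) = (8/23)·0.9544 + (10/23)·0.4690 + (5/23)·0.9710 = 0.7470 bits

I(X;Y) = H(X) - H(X|Y) = 0.9321 - 0.7470 = 0.1851 bits

Cross-check via I(X;Y) = H(X) + H(Y) - H(X,Y): computing H(Y) from the column sums and H(X,Y) from the 6 cells in the same way gives H(Y) = 1.5310 bits and H(X,Y) = 2.2780 bits, so
I(X;Y) = 0.9321 + 1.5310 - 2.2780 = 0.1851 bits ✓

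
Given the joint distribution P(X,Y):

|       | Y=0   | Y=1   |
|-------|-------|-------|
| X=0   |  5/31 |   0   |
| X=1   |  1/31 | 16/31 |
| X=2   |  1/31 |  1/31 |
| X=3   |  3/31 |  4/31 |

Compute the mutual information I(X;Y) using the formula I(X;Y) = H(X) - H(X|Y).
0.4432 bits

I(X;Y) = H(X) - H(X|Y)

Marginal of X (row sums):
  P(X=0) = 5/31 + 0 = 5/31
  P(X=1) = 1/31 + 16/31 = 17/31
  P(X=2) = 1/31 + 1/31 = 2/31
  P(X=3) = 3/31 + 4/31 = 7/31
H(X) = -[(5/31)·log₂(5/31) + (17/31)·log₂(17/31) + (2/31)·log₂(2/31) + (7/31)·log₂(7/31)]
  = 0.424559 + 0.475305 + 0.255109 + 0.484771 = 1.63974 bits

Marginal of Y (column sums):
  P(Y=0) = 5/31 + 1/31 + 1/31 + 3/31 = 10/31
  P(Y=1) = 0 + 16/31 + 1/31 + 4/31 = 21/31
H(X|Y) = Σ_y P(y)·H(X|Y=y):
  Y=0: P(Y=0) = 10/31, P(X|Y=0) = (1/2, 1/10, 1/10, 3/10) → H(X|Y=0) = 1.685475
  Y=1: P(Y=1) = 21/31, P(X|Y=1) = (0, 16/21, 1/21, 4/21) → H(X|Y=1) = 0.963746
H(X|Y) = (10/31)·1.685475 + (21/31)·0.963746 = 1.19656 bits

I(X;Y) = H(X) - H(X|Y) = 1.63974 - 1.19656 = 0.4432 bits

Cross-check via I(X;Y) = H(X) + H(Y) - H(X,Y): computing H(Y) from the column sums and H(X,Y) from the 8 cells in the same way gives H(Y) = 0.90717 bits and H(X,Y) = 2.10373 bits, so
I(X;Y) = 1.63974 + 0.90717 - 2.10373 = 0.4432 bits ✓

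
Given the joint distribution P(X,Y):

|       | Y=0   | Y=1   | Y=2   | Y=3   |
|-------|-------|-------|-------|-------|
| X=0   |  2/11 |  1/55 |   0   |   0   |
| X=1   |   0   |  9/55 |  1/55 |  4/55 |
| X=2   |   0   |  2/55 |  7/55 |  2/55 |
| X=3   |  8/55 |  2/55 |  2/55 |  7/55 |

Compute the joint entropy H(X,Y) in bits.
3.2168 bits

H(X,Y) = -Σ_{x,y} P(x,y) log₂ P(x,y). Per-cell terms -P(x,y)·log₂P(x,y):
  X=0: 0.44717, 0.10512, 0.00000, 0.00000
  X=1: 0.00000, 0.42733, 0.10512, 0.27501
  X=2: 0.00000, 0.17387, 0.37851, 0.17387
  X=3: 0.40456, 0.17387, 0.17387, 0.37851
  (cells with P = 0 contribute 0)
Sum of the 16 terms: H(X,Y) = 3.2168 bits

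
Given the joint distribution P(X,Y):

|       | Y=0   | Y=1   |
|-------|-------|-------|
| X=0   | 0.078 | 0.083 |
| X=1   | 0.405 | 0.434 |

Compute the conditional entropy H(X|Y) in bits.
0.6367 bits

H(X|Y) = H(X,Y) - H(Y)

H(X,Y) = -Σ_{x,y} P(x,y) log₂ P(x,y). Per-cell terms -P(x,y)·log₂P(x,y):
  X=0: 0.28707, 0.29803
  X=1: 0.52812, 0.52264
Sum of the 4 terms: H(X,Y) = 1.6359 bits

Marginal of Y (column sums):
  P(Y=0) = 0.078 + 0.405 = 0.483
  P(Y=1) = 0.083 + 0.434 = 0.517
H(Y) = -[0.483·log₂(0.483) + 0.517·log₂(0.517)]
  = 0.50710 + 0.49206 = 0.9992 bits

H(X|Y) = H(X,Y) - H(Y) = 1.6359 - 0.9992 = 0.6367 bits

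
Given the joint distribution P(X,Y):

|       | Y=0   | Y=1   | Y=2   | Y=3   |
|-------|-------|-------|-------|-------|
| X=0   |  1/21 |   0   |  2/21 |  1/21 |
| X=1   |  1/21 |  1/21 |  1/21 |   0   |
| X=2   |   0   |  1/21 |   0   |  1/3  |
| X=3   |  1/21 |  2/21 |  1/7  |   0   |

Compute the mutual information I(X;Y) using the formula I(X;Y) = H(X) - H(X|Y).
0.7674 bits

I(X;Y) = H(X) - H(X|Y)

Marginal of X (row sums):
  P(X=0) = 1/21 + 0 + 2/21 + 1/21 = 4/21
  P(X=1) = 1/21 + 1/21 + 1/21 + 0 = 1/7
  P(X=2) = 0 + 1/21 + 0 + 1/3 = 8/21
  P(X=3) = 1/21 + 2/21 + 1/7 + 0 = 2/7
H(X) = -[(4/21)·log₂(4/21) + (1/7)·log₂(1/7) + (8/21)·log₂(8/21) + (2/7)·log₂(2/7)]
  = 0.45568 + 0.40105 + 0.53041 + 0.51639 = 1.9035 bits

Marginal of Y (column sums):
  P(Y=0) = 1/21 + 1/21 + 0 + 1/21 = 1/7
  P(Y=1) = 0 + 1/21 + 1/21 + 2/21 = 4/21
  P(Y=2) = 2/21 + 1/21 + 0 + 1/7 = 2/7
  P(Y=3) = 1/21 + 0 + 1/3 + 0 = 8/21
H(X|Y) = Σ_y P(y)·H(X|Y=y):
  Y=0: P(Y=0) = 1/7, P(X|Y=0) = (1/3, 1/3, 0, 1/3) → H(X|Y=0) = 1.58496
  Y=1: P(Y=1) = 4/21, P(X|Y=1) = (0, 1/4, 1/4, 1/2) → H(X|Y=1) = 1.50000
  Y=2: P(Y=2) = 2/7, P(X|Y=2) = (1/3, 1/6, 0, 1/2) → H(X|Y=2) = 1.45915
  Y=3: P(Y=3) = 8/21, P(X|Y=3) = (1/8, 0, 7/8, 0) → H(X|Y=3) = 0.54356
H(X|Y) = (1/7)·1.58496 + (4/21)·1.50000 + (2/7)·1.45915 + (8/21)·0.54356 = 1.1361 bits

I(X;Y) = H(X) - H(X|Y) = 1.9035 - 1.1361 = 0.7674 bits

Cross-check via I(X;Y) = H(X) + H(Y) - H(X,Y): computing H(Y) from the column sums and H(X,Y) from the 16 cells in the same way gives H(Y) = 1.9035 bits and H(X,Y) = 3.0396 bits, so
I(X;Y) = 1.9035 + 1.9035 - 3.0396 = 0.7674 bits ✓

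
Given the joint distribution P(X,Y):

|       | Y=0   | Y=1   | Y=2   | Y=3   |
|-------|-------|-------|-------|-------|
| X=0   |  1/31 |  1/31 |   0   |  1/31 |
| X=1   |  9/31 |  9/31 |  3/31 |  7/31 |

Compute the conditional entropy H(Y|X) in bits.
1.8676 bits

H(Y|X) = H(X,Y) - H(X)

H(X,Y) = -Σ_{x,y} P(x,y) log₂ P(x,y). Per-cell terms -P(x,y)·log₂P(x,y):
  X=0: 0.1598, 0.1598, 0.0000, 0.1598
  X=1: 0.5180, 0.5180, 0.3261, 0.4848
  (cells with P = 0 contribute 0)
Sum of the 8 terms: H(X,Y) = 2.3263 bits

Marginal of X (row sums):
  P(X=0) = 1/31 + 1/31 + 0 + 1/31 = 3/31
  P(X=1) = 9/31 + 9/31 + 3/31 + 7/31 = 28/31
H(X) = -[(3/31)·log₂(3/31) + (28/31)·log₂(28/31)]
  = 0.3261 + 0.1326 = 0.4587 bits

H(Y|X) = H(X,Y) - H(X) = 2.3263 - 0.4587 = 1.8676 bits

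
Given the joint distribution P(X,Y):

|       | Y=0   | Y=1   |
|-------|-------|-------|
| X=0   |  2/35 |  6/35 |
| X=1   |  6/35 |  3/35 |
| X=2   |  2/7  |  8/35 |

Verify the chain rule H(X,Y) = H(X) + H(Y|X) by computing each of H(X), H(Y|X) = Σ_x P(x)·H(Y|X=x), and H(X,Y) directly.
H(X) = 1.4839 bits, H(Y|X) = 0.9313 bits, H(X,Y) = 2.4152 bits

Marginal of X (row sums):
  P(X=0) = 2/35 + 6/35 = 8/35
  P(X=1) = 6/35 + 3/35 = 9/35
  P(X=2) = 2/7 + 8/35 = 18/35
H(X) = -[(8/35)·log₂(8/35) + (9/35)·log₂(9/35) + (18/35)·log₂(18/35)]
  = 0.48669 + 0.50383 + 0.49338 = 1.4839 bits

H(Y|X) = Σ_x P(x)·H(Y|X=x):
  X=0: P(X=0) = 8/35, P(Y|X=0) = (1/4, 3/4) → H(Y|X=0) = 0.81128
  X=1: P(X=1) = 9/35, P(Y|X=1) = (2/3, 1/3) → H(Y|X=1) = 0.91830
  X=2: P(X=2) = 18/35, P(Y|X=2) = (5/9, 4/9) → H(Y|X=2) = 0.99108
H(Y|X) = (8/35)·0.81128 + (9/35)·0.91830 + (18/35)·0.99108 = 0.9313 bits

H(X,Y) = -Σ_{x,y} P(x,y) log₂ P(x,y). Per-cell terms -P(x,y)·log₂P(x,y):
  X=0: 0.23596, 0.43617
  X=1: 0.43617, 0.30380
  X=2: 0.51639, 0.48669
Sum of the 6 terms: H(X,Y) = 2.4152 bits

Chain rule check:
  H(X) + H(Y|X) = 1.4839 + 0.9313 = 2.4152 bits
  H(X,Y) = 2.4152 bits
✓ Chain rule verified.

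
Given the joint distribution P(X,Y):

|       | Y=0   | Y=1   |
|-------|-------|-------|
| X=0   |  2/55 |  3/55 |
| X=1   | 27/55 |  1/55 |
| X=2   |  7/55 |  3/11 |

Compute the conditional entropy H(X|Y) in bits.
0.9716 bits

H(X|Y) = H(X,Y) - H(Y)

H(X,Y) = -Σ_{x,y} P(x,y) log₂ P(x,y). Per-cell terms -P(x,y)·log₂P(x,y):
  X=0: 0.1739, 0.2289
  X=1: 0.5039, 0.1051
  X=2: 0.3785, 0.5112
Sum of the 6 terms: H(X,Y) = 1.9015 bits

Marginal of Y (column sums):
  P(Y=0) = 2/55 + 27/55 + 7/55 = 36/55
  P(Y=1) = 3/55 + 1/55 + 3/11 = 19/55
H(Y) = -[(36/55)·log₂(36/55) + (19/55)·log₂(19/55)]
  = 0.4002 + 0.5297 = 0.9299 bits

H(X|Y) = H(X,Y) - H(Y) = 1.9015 - 0.9299 = 0.9716 bits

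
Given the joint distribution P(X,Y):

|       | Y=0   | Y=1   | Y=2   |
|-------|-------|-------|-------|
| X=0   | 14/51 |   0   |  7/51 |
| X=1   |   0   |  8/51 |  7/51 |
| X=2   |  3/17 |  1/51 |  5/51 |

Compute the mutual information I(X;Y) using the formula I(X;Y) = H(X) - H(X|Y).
0.4571 bits

I(X;Y) = H(X) - H(X|Y)

Marginal of X (row sums):
  P(X=0) = 14/51 + 0 + 7/51 = 7/17
  P(X=1) = 0 + 8/51 + 7/51 = 5/17
  P(X=2) = 3/17 + 1/51 + 5/51 = 5/17
H(X) = -[(7/17)·log₂(7/17) + (5/17)·log₂(5/17) + (5/17)·log₂(5/17)]
  = 0.5271 + 0.5193 + 0.5193 = 1.5657 bits

Marginal of Y (column sums):
  P(Y=0) = 14/51 + 0 + 3/17 = 23/51
  P(Y=1) = 0 + 8/51 + 1/51 = 3/17
  P(Y=2) = 7/51 + 7/51 + 5/51 = 19/51
H(X|Y) = Σ_y P(y)·H(X|Y=y):
  Y=0: P(Y=0) = 23/51, P(X|Y=0) = (14/23, 0, 9/23) → H(X|Y=0) = 0.9656
  Y=1: P(Y=1) = 3/17, P(X|Y=1) = (0, 8/9, 1/9) → H(X|Y=1) = 0.5033
  Y=2: P(Y=2) = 19/51, P(X|Y=2) = (7/19, 7/19, 5/19) → H(X|Y=2) = 1.5683
H(X|Y) = (23/51)·0.9656 + (3/17)·0.5033 + (19/51)·1.5683 = 1.1086 bits

I(X;Y) = H(X) - H(X|Y) = 1.5657 - 1.1086 = 0.4571 bits

Cross-check via I(X;Y) = H(X) + H(Y) - H(X,Y): computing H(Y) from the column sums and H(X,Y) from the 9 cells in the same way gives H(Y) = 1.4904 bits and H(X,Y) = 2.5990 bits, so
I(X;Y) = 1.5657 + 1.4904 - 2.5990 = 0.4571 bits ✓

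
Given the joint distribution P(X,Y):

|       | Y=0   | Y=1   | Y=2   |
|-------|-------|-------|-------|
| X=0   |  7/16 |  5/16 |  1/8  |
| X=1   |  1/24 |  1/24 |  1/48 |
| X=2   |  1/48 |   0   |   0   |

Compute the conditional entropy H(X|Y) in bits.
0.6005 bits

H(X|Y) = H(X,Y) - H(Y)

H(X,Y) = -Σ_{x,y} P(x,y) log₂ P(x,y). Per-cell terms -P(x,y)·log₂P(x,y):
  X=0: 0.5217822, 0.5243975, 0.3750000
  X=1: 0.1910401, 0.1910401, 0.1163534
  X=2: 0.1163534, 0.0000000, 0.0000000
  (cells with P = 0 contribute 0)
Sum of the 9 terms: H(X,Y) = 2.035967 bits

Marginal of Y (column sums):
  P(Y=0) = 7/16 + 1/24 + 1/48 = 1/2
  P(Y=1) = 5/16 + 1/24 + 0 = 17/48
  P(Y=2) = 1/8 + 1/48 + 0 = 7/48
H(Y) = -[(1/2)·log₂(1/2) + (17/48)·log₂(17/48) + (7/48)·log₂(7/48)]
  = 0.5000000 + 0.5303645 + 0.4050678 = 1.435432 bits

H(X|Y) = H(X,Y) - H(Y) = 2.035967 - 1.435432 = 0.6005 bits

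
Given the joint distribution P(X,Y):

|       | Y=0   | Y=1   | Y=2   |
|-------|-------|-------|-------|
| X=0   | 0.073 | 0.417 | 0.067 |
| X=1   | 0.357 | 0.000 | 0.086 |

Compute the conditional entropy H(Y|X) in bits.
0.9074 bits

H(Y|X) = H(X,Y) - H(X)

H(X,Y) = -Σ_{x,y} P(x,y) log₂ P(x,y). Per-cell terms -P(x,y)·log₂P(x,y):
  X=0: 0.2756, 0.5262, 0.2613
  X=1: 0.5305, 0.0000, 0.3044
  (cells with P = 0 contribute 0)
Sum of the 6 terms: H(X,Y) = 1.8980 bits

Marginal of X (row sums):
  P(X=0) = 0.073 + 0.417 + 0.067 = 0.557
  P(X=1) = 0.357 + 0.000 + 0.086 = 0.443
H(X) = -[0.557·log₂(0.557) + 0.443·log₂(0.443)]
  = 0.4702 + 0.5204 = 0.9906 bits

H(Y|X) = H(X,Y) - H(X) = 1.8980 - 0.9906 = 0.9074 bits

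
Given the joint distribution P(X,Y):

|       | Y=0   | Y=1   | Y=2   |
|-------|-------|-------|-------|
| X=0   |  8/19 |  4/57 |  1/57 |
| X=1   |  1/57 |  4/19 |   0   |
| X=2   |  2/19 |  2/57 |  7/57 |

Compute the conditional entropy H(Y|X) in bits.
0.8662 bits

H(Y|X) = H(X,Y) - H(X)

H(X,Y) = -Σ_{x,y} P(x,y) log₂ P(x,y). Per-cell terms -P(x,y)·log₂P(x,y):
  X=0: 0.5254432, 0.2689747, 0.1023314
  X=1: 0.1023314, 0.4732479, 0.0000000
  X=2: 0.3418871, 0.1695751, 0.3715569
  (cells with P = 0 contribute 0)
Sum of the 9 terms: H(X,Y) = 2.355348 bits

Marginal of X (row sums):
  P(X=0) = 8/19 + 4/57 + 1/57 = 29/57
  P(X=1) = 1/57 + 4/19 + 0 = 13/57
  P(X=2) = 2/19 + 2/57 + 7/57 = 5/19
H(X) = -[(29/57)·log₂(29/57) + (13/57)·log₂(13/57) + (5/19)·log₂(5/19)]
  = 0.4960063 + 0.4863483 + 0.5068420 = 1.489197 bits

H(Y|X) = H(X,Y) - H(X) = 2.355348 - 1.489197 = 0.8662 bits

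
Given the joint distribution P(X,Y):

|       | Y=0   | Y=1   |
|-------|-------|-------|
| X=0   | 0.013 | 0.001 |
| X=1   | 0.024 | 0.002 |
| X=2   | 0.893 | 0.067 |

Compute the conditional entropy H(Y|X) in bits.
0.3659 bits

H(Y|X) = H(X,Y) - H(X)

H(X,Y) = -Σ_{x,y} P(x,y) log₂ P(x,y). Per-cell terms -P(x,y)·log₂P(x,y):
  X=0: 0.08145, 0.00997
  X=1: 0.12914, 0.01793
  X=2: 0.14580, 0.26128
Sum of the 6 terms: H(X,Y) = 0.6456 bits

Marginal of X (row sums):
  P(X=0) = 0.013 + 0.001 = 0.014
  P(X=1) = 0.024 + 0.002 = 0.026
  P(X=2) = 0.893 + 0.067 = 0.960
H(X) = -[0.014·log₂(0.014) + 0.026·log₂(0.026) + 0.960·log₂(0.960)]
  = 0.08622 + 0.13690 + 0.05654 = 0.2797 bits

H(Y|X) = H(X,Y) - H(X) = 0.6456 - 0.2797 = 0.3659 bits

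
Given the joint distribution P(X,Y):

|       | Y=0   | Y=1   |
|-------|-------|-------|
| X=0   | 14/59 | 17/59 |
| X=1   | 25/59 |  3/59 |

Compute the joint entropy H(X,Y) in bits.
1.7531 bits

H(X,Y) = -Σ_{x,y} P(x,y) log₂ P(x,y). Per-cell terms -P(x,y)·log₂P(x,y):
  X=0: 0.4924, 0.5173
  X=1: 0.5249, 0.2185
Sum of the 4 terms: H(X,Y) = 1.7531 bits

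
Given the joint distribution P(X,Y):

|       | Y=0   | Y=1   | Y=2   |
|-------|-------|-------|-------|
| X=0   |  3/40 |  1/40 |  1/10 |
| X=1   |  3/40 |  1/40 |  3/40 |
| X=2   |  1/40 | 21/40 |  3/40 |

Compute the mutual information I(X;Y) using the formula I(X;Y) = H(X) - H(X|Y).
0.3869 bits

I(X;Y) = H(X) - H(X|Y)

Marginal of X (row sums):
  P(X=0) = 3/40 + 1/40 + 1/10 = 1/5
  P(X=1) = 3/40 + 1/40 + 3/40 = 7/40
  P(X=2) = 1/40 + 21/40 + 3/40 = 5/8
H(X) = -[(1/5)·log₂(1/5) + (7/40)·log₂(7/40) + (5/8)·log₂(5/8)]
  = 0.464386 + 0.440050 + 0.423795 = 1.32823 bits

Marginal of Y (column sums):
  P(Y=0) = 3/40 + 3/40 + 1/40 = 7/40
  P(Y=1) = 1/40 + 1/40 + 21/40 = 23/40
  P(Y=2) = 1/10 + 3/40 + 3/40 = 1/4
H(X|Y) = Σ_y P(y)·H(X|Y=y):
  Y=0: P(Y=0) = 7/40, P(X|Y=0) = (3/7, 3/7, 1/7) → H(X|Y=0) = 1.448816
  Y=1: P(Y=1) = 23/40, P(X|Y=1) = (1/23, 1/23, 21/23) → H(X|Y=1) = 0.513185
  Y=2: P(Y=2) = 1/4, P(X|Y=2) = (2/5, 3/10, 3/10) → H(X|Y=2) = 1.570951
H(X|Y) = (7/40)·1.448816 + (23/40)·0.513185 + (1/4)·1.570951 = 0.94136 bits

I(X;Y) = H(X) - H(X|Y) = 1.32823 - 0.94136 = 0.3869 bits

Cross-check via I(X;Y) = H(X) + H(Y) - H(X,Y): computing H(Y) from the column sums and H(X,Y) from the 9 cells in the same way gives H(Y) = 1.39911 bits and H(X,Y) = 2.34047 bits, so
I(X;Y) = 1.32823 + 1.39911 - 2.34047 = 0.3869 bits ✓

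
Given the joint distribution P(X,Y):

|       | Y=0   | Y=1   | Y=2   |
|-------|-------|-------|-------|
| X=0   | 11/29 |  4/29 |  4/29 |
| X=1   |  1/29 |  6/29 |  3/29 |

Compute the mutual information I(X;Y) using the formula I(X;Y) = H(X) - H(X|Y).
0.1855 bits

I(X;Y) = H(X) - H(X|Y)

Marginal of X (row sums):
  P(X=0) = 11/29 + 4/29 + 4/29 = 19/29
  P(X=1) = 1/29 + 6/29 + 3/29 = 10/29
H(X) = -[(19/29)·log₂(19/29) + (10/29)·log₂(10/29)]
  = 0.3997 + 0.5297 = 0.9294 bits

Marginal of Y (column sums):
  P(Y=0) = 11/29 + 1/29 = 12/29
  P(Y=1) = 4/29 + 6/29 = 10/29
  P(Y=2) = 4/29 + 3/29 = 7/29
H(X|Y) = Σ_y P(y)·H(X|Y=y):
  Y=0: P(Y=0) = 12/29, P(X|Y=0) = (11/12, 1/12) → H(X|Y=0) = 0.4138
  Y=1: P(Y=1) = 10/29, P(X|Y=1) = (2/5, 3/5) → H(X|Y=1) = 0.9710
  Y=2: P(Y=2) = 7/29, P(X|Y=2) = (4/7, 3/7) → H(X|Y=2) = 0.9852
H(X|Y) = (12/29)·0.4138 + (10/29)·0.9710 + (7/29)·0.9852 = 0.7439 bits

I(X;Y) = H(X) - H(X|Y) = 0.9294 - 0.7439 = 0.1855 bits

Cross-check via I(X;Y) = H(X) + H(Y) - H(X,Y): computing H(Y) from the column sums and H(X,Y) from the 6 cells in the same way gives H(Y) = 1.5514 bits and H(X,Y) = 2.2953 bits, so
I(X;Y) = 0.9294 + 1.5514 - 2.2953 = 0.1855 bits ✓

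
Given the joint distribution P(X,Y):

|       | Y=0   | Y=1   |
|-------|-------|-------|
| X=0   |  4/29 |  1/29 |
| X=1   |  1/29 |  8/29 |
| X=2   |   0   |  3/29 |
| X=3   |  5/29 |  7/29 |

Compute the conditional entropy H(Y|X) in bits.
0.6861 bits

H(Y|X) = H(X,Y) - H(X)

H(X,Y) = -Σ_{x,y} P(x,y) log₂ P(x,y). Per-cell terms -P(x,y)·log₂P(x,y):
  X=0: 0.39420, 0.16752
  X=1: 0.16752, 0.51255
  X=2: 0.00000, 0.33859
  X=3: 0.43725, 0.49498
  (cells with P = 0 contribute 0)
Sum of the 8 terms: H(X,Y) = 2.5126 bits

Marginal of X (row sums):
  P(X=0) = 4/29 + 1/29 = 5/29
  P(X=1) = 1/29 + 8/29 = 9/29
  P(X=2) = 0 + 3/29 = 3/29
  P(X=3) = 5/29 + 7/29 = 12/29
H(X) = -[(5/29)·log₂(5/29) + (9/29)·log₂(9/29) + (3/29)·log₂(3/29) + (12/29)·log₂(12/29)]
  = 0.43725 + 0.52388 + 0.33859 + 0.52677 = 1.8265 bits

H(Y|X) = H(X,Y) - H(X) = 2.5126 - 1.8265 = 0.6861 bits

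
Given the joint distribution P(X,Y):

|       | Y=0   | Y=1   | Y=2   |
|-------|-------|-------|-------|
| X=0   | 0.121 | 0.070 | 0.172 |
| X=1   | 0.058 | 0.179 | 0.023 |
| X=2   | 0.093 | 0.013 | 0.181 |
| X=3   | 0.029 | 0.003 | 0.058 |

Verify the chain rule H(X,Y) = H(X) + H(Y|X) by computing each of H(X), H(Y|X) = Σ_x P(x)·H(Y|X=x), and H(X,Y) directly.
H(X) = 1.8655 bits, H(Y|X) = 1.2742 bits, H(X,Y) = 3.1397 bits

Marginal of X (row sums):
  P(X=0) = 0.121 + 0.070 + 0.172 = 0.363
  P(X=1) = 0.058 + 0.179 + 0.023 = 0.260
  P(X=2) = 0.093 + 0.013 + 0.181 = 0.287
  P(X=3) = 0.029 + 0.003 + 0.058 = 0.090
H(X) = -[0.363·log₂(0.363) + 0.260·log₂(0.260) + 0.287·log₂(0.287) + 0.090·log₂(0.090)]
  = 0.53069 + 0.50529 + 0.51685 + 0.31265 = 1.8655 bits

H(Y|X) = Σ_x P(x)·H(Y|X=x):
  X=0: P(X=0) = 0.363, P(Y|X=0) = (1/3, 70/363, 172/363) → H(Y|X=0) = 1.49680
  X=1: P(X=1) = 0.260, P(Y|X=1) = (29/130, 179/260, 23/260) → H(Y|X=1) = 1.16311
  X=2: P(X=2) = 0.287, P(Y|X=2) = (93/287, 13/287, 181/287) → H(Y|X=2) = 1.14846
  X=3: P(X=3) = 0.090, P(Y|X=3) = (29/90, 1/30, 29/45) → H(Y|X=3) = 1.09853
H(Y|X) = 0.363·1.49680 + 0.260·1.16311 + 0.287·1.14846 + 0.090·1.09853 = 1.2742 bits

H(X,Y) = -Σ_{x,y} P(x,y) log₂ P(x,y). Per-cell terms -P(x,y)·log₂P(x,y):
  X=0: 0.36868, 0.26856, 0.43680
  X=1: 0.23825, 0.44427, 0.12517
  X=2: 0.31868, 0.08145, 0.44633
  X=3: 0.14813, 0.02514, 0.23825
Sum of the 12 terms: H(X,Y) = 3.1397 bits

Chain rule check:
  H(X) + H(Y|X) = 1.8655 + 1.2742 = 3.1397 bits
  H(X,Y) = 3.1397 bits
✓ Chain rule verified.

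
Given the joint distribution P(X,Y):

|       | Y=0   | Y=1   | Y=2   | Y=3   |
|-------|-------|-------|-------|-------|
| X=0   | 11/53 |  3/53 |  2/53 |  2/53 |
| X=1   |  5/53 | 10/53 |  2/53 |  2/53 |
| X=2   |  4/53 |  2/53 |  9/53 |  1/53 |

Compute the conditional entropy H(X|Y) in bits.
1.3319 bits

H(X|Y) = H(X,Y) - H(Y)

H(X,Y) = -Σ_{x,y} P(x,y) log₂ P(x,y). Per-cell terms -P(x,y)·log₂P(x,y):
  X=0: 0.4708, 0.2345, 0.1784, 0.1784
  X=1: 0.3213, 0.4540, 0.1784, 0.1784
  X=2: 0.2814, 0.1784, 0.4344, 0.1081
Sum of the 12 terms: H(X,Y) = 3.1965 bits

Marginal of Y (column sums):
  P(Y=0) = 11/53 + 5/53 + 4/53 = 20/53
  P(Y=1) = 3/53 + 10/53 + 2/53 = 15/53
  P(Y=2) = 2/53 + 2/53 + 9/53 = 13/53
  P(Y=3) = 2/53 + 2/53 + 1/53 = 5/53
H(Y) = -[(20/53)·log₂(20/53) + (15/53)·log₂(15/53) + (13/53)·log₂(13/53) + (5/53)·log₂(5/53)]
  = 0.5306 + 0.5154 + 0.4973 + 0.3213 = 1.8646 bits

H(X|Y) = H(X,Y) - H(Y) = 3.1965 - 1.8646 = 1.3319 bits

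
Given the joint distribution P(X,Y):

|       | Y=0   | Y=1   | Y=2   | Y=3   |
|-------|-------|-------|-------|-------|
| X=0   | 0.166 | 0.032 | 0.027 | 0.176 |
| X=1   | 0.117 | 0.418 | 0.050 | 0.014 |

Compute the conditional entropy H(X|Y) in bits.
0.5875 bits

H(X|Y) = H(X,Y) - H(Y)

H(X,Y) = -Σ_{x,y} P(x,y) log₂ P(x,y). Per-cell terms -P(x,y)·log₂P(x,y):
  X=0: 0.4301, 0.1589, 0.1407, 0.4411
  X=1: 0.3622, 0.5260, 0.2161, 0.0862
Sum of the 8 terms: H(X,Y) = 2.3613 bits

Marginal of Y (column sums):
  P(Y=0) = 0.166 + 0.117 = 0.283
  P(Y=1) = 0.032 + 0.418 = 0.450
  P(Y=2) = 0.027 + 0.050 = 0.077
  P(Y=3) = 0.176 + 0.014 = 0.190
H(Y) = -[0.283·log₂(0.283) + 0.450·log₂(0.450) + 0.077·log₂(0.077) + 0.190·log₂(0.190)]
  = 0.5154 + 0.5184 + 0.2848 + 0.4552 = 1.7738 bits

H(X|Y) = H(X,Y) - H(Y) = 2.3613 - 1.7738 = 0.5875 bits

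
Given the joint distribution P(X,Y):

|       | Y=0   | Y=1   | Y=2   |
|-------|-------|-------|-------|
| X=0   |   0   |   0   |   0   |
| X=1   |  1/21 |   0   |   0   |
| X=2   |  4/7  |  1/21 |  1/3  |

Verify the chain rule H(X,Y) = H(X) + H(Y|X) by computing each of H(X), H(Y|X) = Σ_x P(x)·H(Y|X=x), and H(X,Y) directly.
H(X) = 0.2762 bits, H(Y|X) = 1.1318 bits, H(X,Y) = 1.4080 bits

Marginal of X (row sums):
  P(X=0) = 0 + 0 + 0 = 0
  P(X=1) = 1/21 + 0 + 0 = 1/21
  P(X=2) = 4/7 + 1/21 + 1/3 = 20/21
H(X) = -[(1/21)·log₂(1/21) + (20/21)·log₂(20/21)]   (outcomes with P = 0 contribute 0)
  = 0.2092 + 0.0670 = 0.2762 bits

H(Y|X) = Σ_x P(x)·H(Y|X=x):
  X=0: P(X=0) = 0 → contributes 0
  X=1: P(X=1) = 1/21, P(Y|X=1) = (1, 0, 0) → H(Y|X=1) = 0.0000
  X=2: P(X=2) = 20/21, P(Y|X=2) = (3/5, 1/20, 7/20) → H(Y|X=2) = 1.1884
H(Y|X) = (1/21)·0.0000 + (20/21)·1.1884 = 1.1318 bits

H(X,Y) = -Σ_{x,y} P(x,y) log₂ P(x,y). Per-cell terms -P(x,y)·log₂P(x,y):
  X=0: 0.0000, 0.0000, 0.0000
  X=1: 0.2092, 0.0000, 0.0000
  X=2: 0.4613, 0.2092, 0.5283
  (cells with P = 0 contribute 0)
Sum of the 9 terms: H(X,Y) = 1.4080 bits

Chain rule check:
  H(X) + H(Y|X) = 0.2762 + 1.1318 = 1.4080 bits
  H(X,Y) = 1.4080 bits
✓ Chain rule verified.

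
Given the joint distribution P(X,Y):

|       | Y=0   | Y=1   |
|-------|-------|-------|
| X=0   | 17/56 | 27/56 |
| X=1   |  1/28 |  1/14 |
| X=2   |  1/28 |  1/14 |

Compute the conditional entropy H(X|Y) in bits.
0.9624 bits

H(X|Y) = H(X,Y) - H(Y)

H(X,Y) = -Σ_{x,y} P(x,y) log₂ P(x,y). Per-cell terms -P(x,y)·log₂P(x,y):
  X=0: 0.52211, 0.50744
  X=1: 0.17169, 0.27195
  X=2: 0.17169, 0.27195
Sum of the 6 terms: H(X,Y) = 1.9168 bits

Marginal of Y (column sums):
  P(Y=0) = 17/56 + 1/28 + 1/28 = 3/8
  P(Y=1) = 27/56 + 1/14 + 1/14 = 5/8
H(Y) = -[(3/8)·log₂(3/8) + (5/8)·log₂(5/8)]
  = 0.53064 + 0.42379 = 0.9544 bits

H(X|Y) = H(X,Y) - H(Y) = 1.9168 - 0.9544 = 0.9624 bits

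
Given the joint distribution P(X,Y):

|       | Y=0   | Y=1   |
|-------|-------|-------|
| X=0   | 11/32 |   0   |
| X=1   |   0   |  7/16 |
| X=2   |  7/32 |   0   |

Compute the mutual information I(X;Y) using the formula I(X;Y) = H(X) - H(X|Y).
0.9887 bits

I(X;Y) = H(X) - H(X|Y)

Marginal of X (row sums):
  P(X=0) = 11/32 + 0 = 11/32
  P(X=1) = 0 + 7/16 = 7/16
  P(X=2) = 7/32 + 0 = 7/32
H(X) = -[(11/32)·log₂(11/32) + (7/16)·log₂(7/16) + (7/32)·log₂(7/32)]
  = 0.5296 + 0.5218 + 0.4796 = 1.5310 bits

Marginal of Y (column sums):
  P(Y=0) = 11/32 + 0 + 7/32 = 9/16
  P(Y=1) = 0 + 7/16 + 0 = 7/16
H(X|Y) = Σ_y P(y)·H(X|Y=y):
  Y=0: P(Y=0) = 9/16, P(X|Y=0) = (11/18, 0, 7/18) → H(X|Y=0) = 0.9641
  Y=1: P(Y=1) = 7/16, P(X|Y=1) = (0, 1, 0) → H(X|Y=1) = 0.0000
H(X|Y) = (9/16)·0.9641 + (7/16)·0.0000 = 0.5423 bits

I(X;Y) = H(X) - H(X|Y) = 1.5310 - 0.5423 = 0.9887 bits

Cross-check via I(X;Y) = H(X) + H(Y) - H(X,Y): computing H(Y) from the column sums and H(X,Y) from the 6 cells in the same way gives H(Y) = 0.9887 bits and H(X,Y) = 1.5310 bits, so
I(X;Y) = 1.5310 + 0.9887 - 1.5310 = 0.9887 bits ✓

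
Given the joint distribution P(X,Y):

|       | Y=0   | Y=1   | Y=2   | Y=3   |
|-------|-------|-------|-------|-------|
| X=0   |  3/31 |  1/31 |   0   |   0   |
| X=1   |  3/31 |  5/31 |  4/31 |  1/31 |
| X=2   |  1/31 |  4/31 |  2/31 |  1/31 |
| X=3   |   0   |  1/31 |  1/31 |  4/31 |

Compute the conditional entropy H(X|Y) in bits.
1.4757 bits

H(X|Y) = H(X,Y) - H(Y)

H(X,Y) = -Σ_{x,y} P(x,y) log₂ P(x,y). Per-cell terms -P(x,y)·log₂P(x,y):
  X=0: 0.32605, 0.15981, 0.00000, 0.00000
  X=1: 0.32605, 0.42456, 0.38119, 0.15981
  X=2: 0.15981, 0.38119, 0.25511, 0.15981
  X=3: 0.00000, 0.15981, 0.15981, 0.38119
  (cells with P = 0 contribute 0)
Sum of the 16 terms: H(X,Y) = 3.4342 bits

Marginal of Y (column sums):
  P(Y=0) = 3/31 + 3/31 + 1/31 + 0 = 7/31
  P(Y=1) = 1/31 + 5/31 + 4/31 + 1/31 = 11/31
  P(Y=2) = 0 + 4/31 + 2/31 + 1/31 = 7/31
  P(Y=3) = 0 + 1/31 + 1/31 + 4/31 = 6/31
H(Y) = -[(7/31)·log₂(7/31) + (11/31)·log₂(11/31) + (7/31)·log₂(7/31) + (6/31)·log₂(6/31)]
  = 0.48477 + 0.53040 + 0.48477 + 0.45856 = 1.9585 bits

H(X|Y) = H(X,Y) - H(Y) = 3.4342 - 1.9585 = 1.4757 bits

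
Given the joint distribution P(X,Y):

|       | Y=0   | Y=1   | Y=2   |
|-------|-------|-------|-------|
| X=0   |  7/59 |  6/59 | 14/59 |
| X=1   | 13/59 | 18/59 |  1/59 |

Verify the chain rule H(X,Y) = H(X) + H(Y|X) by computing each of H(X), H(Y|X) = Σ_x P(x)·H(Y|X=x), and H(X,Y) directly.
H(X) = 0.9948 bits, H(Y|X) = 1.3009 bits, H(X,Y) = 2.2957 bits

Marginal of X (row sums):
  P(X=0) = 7/59 + 6/59 + 14/59 = 27/59
  P(X=1) = 13/59 + 18/59 + 1/59 = 32/59
H(X) = -[(27/59)·log₂(27/59) + (32/59)·log₂(32/59)]
  = 0.5161 + 0.4787 = 0.9948 bits

H(Y|X) = Σ_x P(x)·H(Y|X=x):
  X=0: P(X=0) = 27/59, P(Y|X=0) = (7/27, 2/9, 14/27) → H(Y|X=0) = 1.4784
  X=1: P(X=1) = 32/59, P(Y|X=1) = (13/32, 9/16, 1/32) → H(Y|X=1) = 1.1511
H(Y|X) = (27/59)·1.4784 + (32/59)·1.1511 = 1.3009 bits

H(X,Y) = -Σ_{x,y} P(x,y) log₂ P(x,y). Per-cell terms -P(x,y)·log₂P(x,y):
  X=0: 0.3649, 0.3354, 0.4924
  X=1: 0.4808, 0.5225, 0.0997
Sum of the 6 terms: H(X,Y) = 2.2957 bits

Chain rule check:
  H(X) + H(Y|X) = 0.9948 + 1.3009 = 2.2957 bits
  H(X,Y) = 2.2957 bits
✓ Chain rule verified.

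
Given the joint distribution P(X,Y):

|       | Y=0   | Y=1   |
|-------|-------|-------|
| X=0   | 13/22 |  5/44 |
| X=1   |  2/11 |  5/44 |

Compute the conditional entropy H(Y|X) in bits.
0.7331 bits

H(Y|X) = H(X,Y) - H(X)

H(X,Y) = -Σ_{x,y} P(x,y) log₂ P(x,y). Per-cell terms -P(x,y)·log₂P(x,y):
  X=0: 0.44850, 0.35653
  X=1: 0.44717, 0.35653
Sum of the 4 terms: H(X,Y) = 1.60873 bits

Marginal of X (row sums):
  P(X=0) = 13/22 + 5/44 = 31/44
  P(X=1) = 2/11 + 5/44 = 13/44
H(X) = -[(31/44)·log₂(31/44) + (13/44)·log₂(13/44)]
  = 0.35596 + 0.51970 = 0.87566 bits

H(Y|X) = H(X,Y) - H(X) = 1.60873 - 0.87566 = 0.7331 bits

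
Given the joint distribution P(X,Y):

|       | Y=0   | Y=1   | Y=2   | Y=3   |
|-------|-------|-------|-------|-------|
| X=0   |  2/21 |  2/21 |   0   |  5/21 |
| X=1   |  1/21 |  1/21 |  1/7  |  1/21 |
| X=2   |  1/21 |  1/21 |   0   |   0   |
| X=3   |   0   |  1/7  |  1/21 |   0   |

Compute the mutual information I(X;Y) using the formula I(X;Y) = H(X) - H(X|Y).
0.5789 bits

I(X;Y) = H(X) - H(X|Y)

Marginal of X (row sums):
  P(X=0) = 2/21 + 2/21 + 0 + 5/21 = 3/7
  P(X=1) = 1/21 + 1/21 + 1/7 + 1/21 = 2/7
  P(X=2) = 1/21 + 1/21 + 0 + 0 = 2/21
  P(X=3) = 0 + 1/7 + 1/21 + 0 = 4/21
H(X) = -[(3/7)·log₂(3/7) + (2/7)·log₂(2/7) + (2/21)·log₂(2/21) + (4/21)·log₂(4/21)]
  = 0.52388 + 0.51639 + 0.32308 + 0.45568 = 1.8190 bits

Marginal of Y (column sums):
  P(Y=0) = 2/21 + 1/21 + 1/21 + 0 = 4/21
  P(Y=1) = 2/21 + 1/21 + 1/21 + 1/7 = 1/3
  P(Y=2) = 0 + 1/7 + 0 + 1/21 = 4/21
  P(Y=3) = 5/21 + 1/21 + 0 + 0 = 2/7
H(X|Y) = Σ_y P(y)·H(X|Y=y):
  Y=0: P(Y=0) = 4/21, P(X|Y=0) = (1/2, 1/4, 1/4, 0) → H(X|Y=0) = 1.50000
  Y=1: P(Y=1) = 1/3, P(X|Y=1) = (2/7, 1/7, 1/7, 3/7) → H(X|Y=1) = 1.84237
  Y=2: P(Y=2) = 4/21, P(X|Y=2) = (0, 3/4, 0, 1/4) → H(X|Y=2) = 0.81128
  Y=3: P(Y=3) = 2/7, P(X|Y=3) = (5/6, 1/6, 0, 0) → H(X|Y=3) = 0.65002
H(X|Y) = (4/21)·1.50000 + (1/3)·1.84237 + (4/21)·0.81128 + (2/7)·0.65002 = 1.2401 bits

I(X;Y) = H(X) - H(X|Y) = 1.8190 - 1.2401 = 0.5789 bits

Cross-check via I(X;Y) = H(X) + H(Y) - H(X,Y): computing H(Y) from the column sums and H(X,Y) from the 16 cells in the same way gives H(Y) = 1.9561 bits and H(X,Y) = 3.1962 bits, so
I(X;Y) = 1.8190 + 1.9561 - 3.1962 = 0.5789 bits ✓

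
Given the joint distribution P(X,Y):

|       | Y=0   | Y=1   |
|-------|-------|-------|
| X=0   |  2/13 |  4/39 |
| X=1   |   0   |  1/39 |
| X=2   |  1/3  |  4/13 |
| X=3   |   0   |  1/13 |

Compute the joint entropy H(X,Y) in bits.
2.2241 bits

H(X,Y) = -Σ_{x,y} P(x,y) log₂ P(x,y). Per-cell terms -P(x,y)·log₂P(x,y):
  X=0: 0.4155, 0.3370
  X=1: 0.0000, 0.1355
  X=2: 0.5283, 0.5232
  X=3: 0.0000, 0.2846
  (cells with P = 0 contribute 0)
Sum of the 8 terms: H(X,Y) = 2.2241 bits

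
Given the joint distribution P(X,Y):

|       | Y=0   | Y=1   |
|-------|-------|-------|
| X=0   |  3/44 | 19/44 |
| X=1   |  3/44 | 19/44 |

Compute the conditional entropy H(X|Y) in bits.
1.0000 bits

H(X|Y) = H(X,Y) - H(Y)

H(X,Y) = -Σ_{x,y} P(x,y) log₂ P(x,y). Per-cell terms -P(x,y)·log₂P(x,y):
  X=0: 0.26417, 0.52315
  X=1: 0.26417, 0.52315
Sum of the 4 terms: H(X,Y) = 1.5746 bits

Marginal of Y (column sums):
  P(Y=0) = 3/44 + 3/44 = 3/22
  P(Y=1) = 19/44 + 19/44 = 19/22
H(Y) = -[(3/22)·log₂(3/22) + (19/22)·log₂(19/22)]
  = 0.39197 + 0.18266 = 0.5746 bits

H(X|Y) = H(X,Y) - H(Y) = 1.5746 - 0.5746 = 1.0000 bits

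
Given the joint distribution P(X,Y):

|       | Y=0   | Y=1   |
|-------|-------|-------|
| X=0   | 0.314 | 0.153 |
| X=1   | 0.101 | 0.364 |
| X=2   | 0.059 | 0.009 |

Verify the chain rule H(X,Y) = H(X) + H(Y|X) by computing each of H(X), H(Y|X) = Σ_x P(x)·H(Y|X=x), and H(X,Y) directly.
H(X) = 1.2904 bits, H(Y|X) = 0.8156 bits, H(X,Y) = 2.1060 bits

Marginal of X (row sums):
  P(X=0) = 0.314 + 0.153 = 0.467
  P(X=1) = 0.101 + 0.364 = 0.465
  P(X=2) = 0.059 + 0.009 = 0.068
H(X) = -[0.467·log₂(0.467) + 0.465·log₂(0.465) + 0.068·log₂(0.068)]
  = 0.5130 + 0.5137 + 0.2637 = 1.2904 bits

H(Y|X) = Σ_x P(x)·H(Y|X=x):
  X=0: P(X=0) = 0.467, P(Y|X=0) = (314/467, 153/467) → H(Y|X=0) = 0.9125
  X=1: P(X=1) = 0.465, P(Y|X=1) = (101/465, 364/465) → H(Y|X=1) = 0.7550
  X=2: P(X=2) = 0.068, P(Y|X=2) = (59/68, 9/68) → H(Y|X=2) = 0.5639
H(Y|X) = 0.467·0.9125 + 0.465·0.7550 + 0.068·0.5639 = 0.8156 bits

H(X,Y) = -Σ_{x,y} P(x,y) log₂ P(x,y). Per-cell terms -P(x,y)·log₂P(x,y):
  X=0: 0.5247, 0.4144
  X=1: 0.3341, 0.5307
  X=2: 0.2409, 0.0612
Sum of the 6 terms: H(X,Y) = 2.1060 bits

Chain rule check:
  H(X) + H(Y|X) = 1.2904 + 0.8156 = 2.1060 bits
  H(X,Y) = 2.1060 bits
✓ Chain rule verified.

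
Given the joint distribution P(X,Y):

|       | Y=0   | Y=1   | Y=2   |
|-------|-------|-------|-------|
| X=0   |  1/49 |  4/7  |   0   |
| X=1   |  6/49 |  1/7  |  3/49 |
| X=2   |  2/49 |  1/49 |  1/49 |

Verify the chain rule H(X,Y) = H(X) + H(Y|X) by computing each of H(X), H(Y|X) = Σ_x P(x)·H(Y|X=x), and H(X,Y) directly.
H(X) = 1.2702 bits, H(Y|X) = 0.7420 bits, H(X,Y) = 2.0122 bits

Marginal of X (row sums):
  P(X=0) = 1/49 + 4/7 + 0 = 29/49
  P(X=1) = 6/49 + 1/7 + 3/49 = 16/49
  P(X=2) = 2/49 + 1/49 + 1/49 = 4/49
H(X) = -[(29/49)·log₂(29/49) + (16/49)·log₂(16/49) + (4/49)·log₂(4/49)]
  = 0.44786 + 0.52725 + 0.29508 = 1.2702 bits

H(Y|X) = Σ_x P(x)·H(Y|X=x):
  X=0: P(X=0) = 29/49, P(Y|X=0) = (1/29, 28/29, 0) → H(Y|X=0) = 0.21640
  X=1: P(X=1) = 16/49, P(Y|X=1) = (3/8, 7/16, 3/16) → H(Y|X=1) = 1.50524
  X=2: P(X=2) = 4/49, P(Y|X=2) = (1/2, 1/4, 1/4) → H(Y|X=2) = 1.50000
H(Y|X) = (29/49)·0.21640 + (16/49)·1.50524 + (4/49)·1.50000 = 0.7420 bits

H(X,Y) = -Σ_{x,y} P(x,y) log₂ P(x,y). Per-cell terms -P(x,y)·log₂P(x,y):
  X=0: 0.11459, 0.46135, 0.00000
  X=1: 0.37099, 0.40105, 0.24672
  X=2: 0.18836, 0.11459, 0.11459
  (cells with P = 0 contribute 0)
Sum of the 9 terms: H(X,Y) = 2.0122 bits

Chain rule check:
  H(X) + H(Y|X) = 1.2702 + 0.7420 = 2.0122 bits
  H(X,Y) = 2.0122 bits
✓ Chain rule verified.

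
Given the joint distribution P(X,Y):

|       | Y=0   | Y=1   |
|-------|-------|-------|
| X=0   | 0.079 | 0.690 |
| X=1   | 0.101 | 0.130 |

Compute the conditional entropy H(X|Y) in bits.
0.6953 bits

H(X|Y) = H(X,Y) - H(Y)

H(X,Y) = -Σ_{x,y} P(x,y) log₂ P(x,y). Per-cell terms -P(x,y)·log₂P(x,y):
  X=0: 0.2893, 0.3694
  X=1: 0.3341, 0.3826
Sum of the 4 terms: H(X,Y) = 1.3754 bits

Marginal of Y (column sums):
  P(Y=0) = 0.079 + 0.101 = 0.180
  P(Y=1) = 0.690 + 0.130 = 0.820
H(Y) = -[0.180·log₂(0.180) + 0.820·log₂(0.820)]
  = 0.4453 + 0.2348 = 0.6801 bits

H(X|Y) = H(X,Y) - H(Y) = 1.3754 - 0.6801 = 0.6953 bits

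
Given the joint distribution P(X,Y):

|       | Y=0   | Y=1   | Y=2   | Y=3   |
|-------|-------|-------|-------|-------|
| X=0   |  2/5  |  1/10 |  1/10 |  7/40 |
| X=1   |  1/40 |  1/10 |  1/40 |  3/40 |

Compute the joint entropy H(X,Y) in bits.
2.5118 bits

H(X,Y) = -Σ_{x,y} P(x,y) log₂ P(x,y). Per-cell terms -P(x,y)·log₂P(x,y):
  X=0: 0.5288, 0.3322, 0.3322, 0.4401
  X=1: 0.1330, 0.3322, 0.1330, 0.2803
Sum of the 8 terms: H(X,Y) = 2.5118 bits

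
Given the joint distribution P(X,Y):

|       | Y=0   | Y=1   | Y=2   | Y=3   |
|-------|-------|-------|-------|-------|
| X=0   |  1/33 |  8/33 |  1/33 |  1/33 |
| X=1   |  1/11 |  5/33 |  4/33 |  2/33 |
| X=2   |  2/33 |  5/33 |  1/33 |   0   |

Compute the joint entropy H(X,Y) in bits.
3.1058 bits

H(X,Y) = -Σ_{x,y} P(x,y) log₂ P(x,y). Per-cell terms -P(x,y)·log₂P(x,y):
  X=0: 0.15286, 0.49561, 0.15286, 0.15286
  X=1: 0.31449, 0.41249, 0.36902, 0.24511
  X=2: 0.24511, 0.41249, 0.15286, 0.00000
  (cells with P = 0 contribute 0)
Sum of the 12 terms: H(X,Y) = 3.1058 bits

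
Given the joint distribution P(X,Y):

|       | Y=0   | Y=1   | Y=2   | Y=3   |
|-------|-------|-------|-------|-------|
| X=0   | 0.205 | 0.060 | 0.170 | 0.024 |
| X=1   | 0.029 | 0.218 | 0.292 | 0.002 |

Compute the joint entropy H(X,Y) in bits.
2.4397 bits

H(X,Y) = -Σ_{x,y} P(x,y) log₂ P(x,y). Per-cell terms -P(x,y)·log₂P(x,y):
  X=0: 0.46869, 0.24353, 0.43459, 0.12914
  X=1: 0.14813, 0.47908, 0.51858, 0.01793
Sum of the 8 terms: H(X,Y) = 2.4397 bits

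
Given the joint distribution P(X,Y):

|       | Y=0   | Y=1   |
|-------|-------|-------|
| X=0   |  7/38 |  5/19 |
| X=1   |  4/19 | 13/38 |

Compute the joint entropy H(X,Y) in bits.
1.9591 bits

H(X,Y) = -Σ_{x,y} P(x,y) log₂ P(x,y). Per-cell terms -P(x,y)·log₂P(x,y):
  X=0: 0.44958, 0.50684
  X=1: 0.47325, 0.52940
Sum of the 4 terms: H(X,Y) = 1.9591 bits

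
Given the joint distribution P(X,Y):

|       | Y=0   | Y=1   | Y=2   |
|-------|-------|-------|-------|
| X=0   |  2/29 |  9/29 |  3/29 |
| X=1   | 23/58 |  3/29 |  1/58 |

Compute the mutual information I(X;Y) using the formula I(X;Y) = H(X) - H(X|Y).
0.3103 bits

I(X;Y) = H(X) - H(X|Y)

Marginal of X (row sums):
  P(X=0) = 2/29 + 9/29 + 3/29 = 14/29
  P(X=1) = 23/58 + 3/29 + 1/58 = 15/29
H(X) = -[(14/29)·log₂(14/29) + (15/29)·log₂(15/29)]
  = 0.50720 + 0.49194 = 0.9991 bits

Marginal of Y (column sums):
  P(Y=0) = 2/29 + 23/58 = 27/58
  P(Y=1) = 9/29 + 3/29 = 12/29
  P(Y=2) = 3/29 + 1/58 = 7/58
H(X|Y) = Σ_y P(y)·H(X|Y=y):
  Y=0: P(Y=0) = 27/58, P(X|Y=0) = (4/27, 23/27) → H(X|Y=0) = 0.60519
  Y=1: P(Y=1) = 12/29, P(X|Y=1) = (3/4, 1/4) → H(X|Y=1) = 0.81128
  Y=2: P(Y=2) = 7/58, P(X|Y=2) = (6/7, 1/7) → H(X|Y=2) = 0.59167
H(X|Y) = (27/58)·0.60519 + (12/29)·0.81128 + (7/58)·0.59167 = 0.6888 bits

I(X;Y) = H(X) - H(X|Y) = 0.9991 - 0.6888 = 0.3103 bits

Cross-check via I(X;Y) = H(X) + H(Y) - H(X,Y): computing H(Y) from the column sums and H(X,Y) from the 6 cells in the same way gives H(Y) = 1.4085 bits and H(X,Y) = 2.0973 bits, so
I(X;Y) = 0.9991 + 1.4085 - 2.0973 = 0.3103 bits ✓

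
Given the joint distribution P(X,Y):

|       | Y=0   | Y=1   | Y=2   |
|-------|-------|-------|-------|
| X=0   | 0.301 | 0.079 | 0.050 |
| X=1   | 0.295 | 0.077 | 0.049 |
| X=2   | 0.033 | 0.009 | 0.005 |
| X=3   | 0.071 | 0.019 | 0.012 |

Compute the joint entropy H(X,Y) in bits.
2.7623 bits

H(X,Y) = -Σ_{x,y} P(x,y) log₂ P(x,y). Per-cell terms -P(x,y)·log₂P(x,y):
  X=0: 0.5214, 0.2893, 0.2161
  X=1: 0.5196, 0.2848, 0.2132
  X=2: 0.1624, 0.0612, 0.0382
  X=3: 0.2709, 0.1086, 0.0766
Sum of the 12 terms: H(X,Y) = 2.7623 bits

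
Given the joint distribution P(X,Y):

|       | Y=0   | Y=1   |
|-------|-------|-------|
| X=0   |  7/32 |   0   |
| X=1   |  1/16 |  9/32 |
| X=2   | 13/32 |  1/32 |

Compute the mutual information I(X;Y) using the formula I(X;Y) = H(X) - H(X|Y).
0.4985 bits

I(X;Y) = H(X) - H(X|Y)

Marginal of X (row sums):
  P(X=0) = 7/32 + 0 = 7/32
  P(X=1) = 1/16 + 9/32 = 11/32
  P(X=2) = 13/32 + 1/32 = 7/16
H(X) = -[(7/32)·log₂(7/32) + (11/32)·log₂(11/32) + (7/16)·log₂(7/16)]
  = 0.4796 + 0.5296 + 0.5218 = 1.5310 bits

Marginal of Y (column sums):
  P(Y=0) = 7/32 + 1/16 + 13/32 = 11/16
  P(Y=1) = 0 + 9/32 + 1/32 = 5/16
H(X|Y) = Σ_y P(y)·H(X|Y=y):
  Y=0: P(Y=0) = 11/16, P(X|Y=0) = (7/22, 1/11, 13/22) → H(X|Y=0) = 1.2886
  Y=1: P(Y=1) = 5/16, P(X|Y=1) = (0, 9/10, 1/10) → H(X|Y=1) = 0.4690
H(X|Y) = (11/16)·1.2886 + (5/16)·0.4690 = 1.0325 bits

I(X;Y) = H(X) - H(X|Y) = 1.5310 - 1.0325 = 0.4985 bits

Cross-check via I(X;Y) = H(X) + H(Y) - H(X,Y): computing H(Y) from the column sums and H(X,Y) from the 6 cells in the same way gives H(Y) = 0.8960 bits and H(X,Y) = 1.9285 bits, so
I(X;Y) = 1.5310 + 0.8960 - 1.9285 = 0.4985 bits ✓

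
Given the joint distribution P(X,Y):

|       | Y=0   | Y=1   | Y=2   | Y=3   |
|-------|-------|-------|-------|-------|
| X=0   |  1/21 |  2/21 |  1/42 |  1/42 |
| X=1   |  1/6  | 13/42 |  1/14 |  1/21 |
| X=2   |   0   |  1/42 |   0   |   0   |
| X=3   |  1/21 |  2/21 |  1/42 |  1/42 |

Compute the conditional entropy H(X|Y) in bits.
1.4585 bits

H(X|Y) = H(X,Y) - H(Y)

H(X,Y) = -Σ_{x,y} P(x,y) log₂ P(x,y). Per-cell terms -P(x,y)·log₂P(x,y):
  X=0: 0.209158, 0.323078, 0.128389, 0.128389
  X=1: 0.430827, 0.523676, 0.271954, 0.209158
  X=2: 0.000000, 0.128389, 0.000000, 0.000000
  X=3: 0.209158, 0.323078, 0.128389, 0.128389
  (cells with P = 0 contribute 0)
Sum of the 16 terms: H(X,Y) = 3.14203 bits

Marginal of Y (column sums):
  P(Y=0) = 1/21 + 1/6 + 0 + 1/21 = 11/42
  P(Y=1) = 2/21 + 13/42 + 1/42 + 2/21 = 11/21
  P(Y=2) = 1/42 + 1/14 + 0 + 1/42 = 5/42
  P(Y=3) = 1/42 + 1/21 + 0 + 1/42 = 2/21
H(Y) = -[(11/42)·log₂(11/42) + (11/21)·log₂(11/21) + (5/42)·log₂(5/42) + (2/21)·log₂(2/21)]
  = 0.506232 + 0.488654 + 0.365523 + 0.323078 = 1.68349 bits

H(X|Y) = H(X,Y) - H(Y) = 3.14203 - 1.68349 = 1.4585 bits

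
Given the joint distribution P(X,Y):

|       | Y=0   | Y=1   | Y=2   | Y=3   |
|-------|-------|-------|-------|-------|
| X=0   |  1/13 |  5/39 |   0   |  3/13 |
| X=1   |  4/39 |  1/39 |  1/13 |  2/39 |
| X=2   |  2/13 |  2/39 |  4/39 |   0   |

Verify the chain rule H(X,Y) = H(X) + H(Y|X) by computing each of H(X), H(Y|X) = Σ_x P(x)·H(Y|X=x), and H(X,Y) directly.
H(X) = 1.5488 bits, H(Y|X) = 1.5530 bits, H(X,Y) = 3.1019 bits

Marginal of X (row sums):
  P(X=0) = 1/13 + 5/39 + 0 + 3/13 = 17/39
  P(X=1) = 4/39 + 1/39 + 1/13 + 2/39 = 10/39
  P(X=2) = 2/13 + 2/39 + 4/39 + 0 = 4/13
H(X) = -[(17/39)·log₂(17/39) + (10/39)·log₂(10/39) + (4/13)·log₂(4/13)]
  = 0.5221787 + 0.5034549 + 0.5232122 = 1.5488 bits

H(Y|X) = Σ_x P(x)·H(Y|X=x):
  X=0: P(X=0) = 17/39, P(Y|X=0) = (3/17, 5/17, 0, 9/17) → H(Y|X=0) = 1.4466480
  X=1: P(X=1) = 10/39, P(Y|X=1) = (2/5, 1/10, 3/10, 1/5) → H(Y|X=1) = 1.8464393
  X=2: P(X=2) = 4/13, P(Y|X=2) = (1/2, 1/6, 1/3, 0) → H(Y|X=2) = 1.4591479
H(Y|X) = (17/39)·1.4466480 + (10/39)·1.8464393 + (4/13)·1.4591479 = 1.5530 bits

H(X,Y) = -Σ_{x,y} P(x,y) log₂ P(x,y). Per-cell terms -P(x,y)·log₂P(x,y):
  X=0: 0.2846492, 0.3799326, 0.0000000, 0.4881871
  X=1: 0.3369643, 0.1355231, 0.2846492, 0.2197642
  X=2: 0.4154523, 0.2197642, 0.3369643, 0.0000000
  (cells with P = 0 contribute 0)
Sum of the 12 terms: H(X,Y) = 3.1019 bits

Chain rule check:
  H(X) + H(Y|X) = 1.5488 + 1.5530 = 3.1018 bits
  H(X,Y) = 3.1019 bits
✓ Chain rule verified (Δ = 0.0001 is 4-dp rounding noise: each of the three values was rounded independently).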